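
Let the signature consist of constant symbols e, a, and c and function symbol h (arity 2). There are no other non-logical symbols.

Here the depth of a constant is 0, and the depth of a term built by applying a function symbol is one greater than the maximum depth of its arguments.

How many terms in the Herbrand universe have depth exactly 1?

9

Count level by level. With function symbols h/2, the terms of depth ≤ k are the 3 constants together with each function applied to depth-≤(k−1) tuples, so N_k = 3 + N_{k-1}^2.
N_0 = 3
N_1 = 3 + 3^2 = 12
Terms of depth exactly 1: N_1 − N_0 = 12 − 3 = 9.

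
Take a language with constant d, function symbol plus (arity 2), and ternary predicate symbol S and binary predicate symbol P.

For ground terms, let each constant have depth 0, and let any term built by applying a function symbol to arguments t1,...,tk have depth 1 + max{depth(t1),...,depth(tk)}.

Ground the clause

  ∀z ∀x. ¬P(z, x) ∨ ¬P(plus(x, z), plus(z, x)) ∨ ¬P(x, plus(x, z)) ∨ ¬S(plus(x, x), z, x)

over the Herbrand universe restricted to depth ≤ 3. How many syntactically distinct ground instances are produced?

Ground terms of depth ≤ 3:
  Let N_k count ground terms of depth at most k. Each non-constant term of depth ≤ k is some function symbol applied to depth-≤(k−1) arguments, giving N_k = 1 + N_{k-1}^2.
  N_0 = 1
  N_1 = 1 + 1^2 = 2
  N_2 = 1 + 2^2 = 5
  N_3 = 1 + 5^2 = 26
So there are 26 ground terms available for substitution.
The clause has 2 distinct variables (z, x), each appearing in the body. In the free term algebra distinct substitutions yield syntactically distinct ground instances.
Number of ground instances = 26^2 = 676.

676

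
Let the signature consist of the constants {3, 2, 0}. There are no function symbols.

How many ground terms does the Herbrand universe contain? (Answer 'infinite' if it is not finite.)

3

There are no function symbols, so every ground term is one of the 3 constants.
The Herbrand universe is {3, 2, 0}, which is finite with 3 elements.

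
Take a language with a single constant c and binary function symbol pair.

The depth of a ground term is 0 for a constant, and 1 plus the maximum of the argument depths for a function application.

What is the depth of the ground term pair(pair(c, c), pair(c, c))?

2

depth(pair(c, c)) = 1 + max(0, 0) = 1
depth(pair(pair(c, c), pair(c, c))) = 1 + max(1, 1) = 2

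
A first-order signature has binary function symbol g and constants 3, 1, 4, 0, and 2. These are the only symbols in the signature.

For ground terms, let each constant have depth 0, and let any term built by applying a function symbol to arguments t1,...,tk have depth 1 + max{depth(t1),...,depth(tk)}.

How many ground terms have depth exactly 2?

Write N_k for the number of ground terms of depth ≤ k. A term of depth ≤ k is either a constant or a function symbol applied to arguments of depth ≤ k−1, so N_k = 5 + N_{k-1}^2.
N_0 = 5
N_1 = 5 + 5^2 = 30
N_2 = 5 + 30^2 = 905
Terms of depth exactly 2: N_2 − N_1 = 905 − 30 = 875.

875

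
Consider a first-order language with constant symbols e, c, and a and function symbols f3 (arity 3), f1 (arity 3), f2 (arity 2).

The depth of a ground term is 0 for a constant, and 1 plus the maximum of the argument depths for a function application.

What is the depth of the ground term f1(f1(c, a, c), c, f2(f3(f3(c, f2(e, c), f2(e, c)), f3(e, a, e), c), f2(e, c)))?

depth(f1(c, a, c)) = 1 + max(0, 0, 0) = 1
depth(f2(e, c)) = 1 + max(0, 0) = 1
depth(f3(c, f2(e, c), f2(e, c))) = 1 + max(0, 1, 1) = 2
depth(f3(e, a, e)) = 1 + max(0, 0, 0) = 1
depth(f3(f3(c, f2(e, c), f2(e, c)), f3(e, a, e), c)) = 1 + max(2, 1, 0) = 3
depth(f2(f3(f3(c, f2(e, c), f2(e, c)), f3(e, a, e), c), f2(e, c))) = 1 + max(3, 1) = 4
depth(f1(f1(c, a, c), c, f2(f3(f3(c, f2(e, c), f2(e, c)), f3(e, a, e), c), f2(e, c)))) = 1 + max(1, 0, 4) = 5

5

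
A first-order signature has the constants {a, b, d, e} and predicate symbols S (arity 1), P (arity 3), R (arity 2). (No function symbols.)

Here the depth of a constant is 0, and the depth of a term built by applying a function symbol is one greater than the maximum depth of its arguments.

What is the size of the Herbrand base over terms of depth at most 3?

84

First count ground terms of depth ≤ 3.
With no function symbols every ground term is a constant, so there are exactly 4 ground terms at every depth bound.
N_0 = 4
N_1 = 4
N_2 = 4
N_3 = 4
So |H| = 4.
For each predicate symbol, the number of ground atoms is |H| raised to its arity; summing:
  S: 4;  P: 4^3 = 64;  R: 4^2 = 16
Total ground atoms: 4 + 64 + 16 = 84.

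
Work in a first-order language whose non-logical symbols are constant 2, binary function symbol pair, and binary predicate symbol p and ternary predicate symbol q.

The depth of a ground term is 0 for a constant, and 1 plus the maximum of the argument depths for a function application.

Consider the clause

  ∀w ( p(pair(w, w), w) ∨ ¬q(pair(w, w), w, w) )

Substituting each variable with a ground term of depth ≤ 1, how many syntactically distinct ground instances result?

2

Ground terms of depth ≤ 1:
  If N_k denotes the number of depth-≤k ground terms, the 1 constant gives N_0 = 1, and each function symbol of arity r contributes N_{k-1}^r new terms at level k: N_k = 1 + N_{k-1}^2.
  N_0 = 1
  N_1 = 1 + 1^2 = 2
So there are 2 ground terms available for substitution.
The variable w ranges independently over the available ground terms, and distinct assignments produce distinct instances.
Number of ground instances = 2.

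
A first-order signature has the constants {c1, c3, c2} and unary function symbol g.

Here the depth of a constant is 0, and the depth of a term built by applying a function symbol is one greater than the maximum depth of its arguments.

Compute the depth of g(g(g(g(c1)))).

depth(g(c1)) = 1 + depth(c1) = 1 + 0 = 1
depth(g(g(c1))) = 1 + depth(g(c1)) = 1 + 1 = 2
depth(g(g(g(c1)))) = 1 + depth(g(g(c1))) = 1 + 2 = 3
depth(g(g(g(g(c1))))) = 1 + depth(g(g(g(c1)))) = 1 + 3 = 4

4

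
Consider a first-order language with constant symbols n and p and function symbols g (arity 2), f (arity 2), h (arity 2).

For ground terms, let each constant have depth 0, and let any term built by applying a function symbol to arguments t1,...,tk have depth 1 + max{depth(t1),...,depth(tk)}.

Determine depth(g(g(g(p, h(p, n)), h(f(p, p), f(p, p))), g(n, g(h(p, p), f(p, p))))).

depth(h(p, n)) = 1 + max(0, 0) = 1
depth(g(p, h(p, n))) = 1 + max(0, 1) = 2
depth(f(p, p)) = 1 + max(0, 0) = 1
depth(h(f(p, p), f(p, p))) = 1 + max(1, 1) = 2
depth(g(g(p, h(p, n)), h(f(p, p), f(p, p)))) = 1 + max(2, 2) = 3
depth(h(p, p)) = 1 + max(0, 0) = 1
depth(g(h(p, p), f(p, p))) = 1 + max(1, 1) = 2
depth(g(n, g(h(p, p), f(p, p)))) = 1 + max(0, 2) = 3
depth(g(g(g(p, h(p, n)), h(f(p, p), f(p, p))), g(n, g(h(p, p), f(p, p))))) = 1 + max(3, 3) = 4

4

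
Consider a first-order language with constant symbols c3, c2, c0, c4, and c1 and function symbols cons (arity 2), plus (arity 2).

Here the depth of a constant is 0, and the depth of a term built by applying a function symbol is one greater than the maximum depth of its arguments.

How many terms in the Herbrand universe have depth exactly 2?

6000

Let N_k count ground terms of depth at most k. Each non-constant term of depth ≤ k is some function symbol applied to depth-≤(k−1) arguments, giving N_k = 5 + N_{k-1}^2 + N_{k-1}^2.
N_0 = 5
N_1 = 5 + 5^2 + 5^2 = 55
N_2 = 5 + 55^2 + 55^2 = 6055
Terms of depth exactly 2: N_2 − N_1 = 6055 − 55 = 6000.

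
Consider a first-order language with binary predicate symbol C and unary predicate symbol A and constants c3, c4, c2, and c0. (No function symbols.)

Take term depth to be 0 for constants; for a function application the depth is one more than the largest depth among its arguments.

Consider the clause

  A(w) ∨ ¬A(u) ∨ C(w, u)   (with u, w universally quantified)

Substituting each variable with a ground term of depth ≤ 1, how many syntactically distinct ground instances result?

16

Ground terms of depth ≤ 1:
  With no function symbols every ground term is a constant, so there are exactly 4 ground terms at every depth bound.
  N_0 = 4
  N_1 = 4
  Explicitly: c3, c4, c2, c0.
So there are 4 ground terms available for substitution.
Each of u, w ranges independently over the available ground terms, and distinct assignments produce distinct instances.
Number of ground instances = 4^2 = 16.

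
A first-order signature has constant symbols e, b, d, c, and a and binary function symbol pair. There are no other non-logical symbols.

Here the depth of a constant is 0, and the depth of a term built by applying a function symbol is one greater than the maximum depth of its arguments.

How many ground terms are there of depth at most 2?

905

Write N_k for the number of ground terms of depth ≤ k. A term of depth ≤ k is either a constant or a function symbol applied to arguments of depth ≤ k−1, so N_k = 5 + N_{k-1}^2.
N_0 = 5
N_1 = 5 + 5^2 = 30
N_2 = 5 + 30^2 = 905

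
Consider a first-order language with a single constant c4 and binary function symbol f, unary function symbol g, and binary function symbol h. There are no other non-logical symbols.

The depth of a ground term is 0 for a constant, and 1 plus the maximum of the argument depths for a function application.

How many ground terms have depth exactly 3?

2739

Write N_k for the number of ground terms of depth ≤ k. A term of depth ≤ k is either a constant or a function symbol applied to arguments of depth ≤ k−1, so N_k = 1 + N_{k-1}^2 + N_{k-1} + N_{k-1}^2.
N_0 = 1
N_1 = 1 + 1^2 + 1 + 1^2 = 4
N_2 = 1 + 4^2 + 4 + 4^2 = 37
N_3 = 1 + 37^2 + 37 + 37^2 = 2776
Terms of depth exactly 3: N_3 − N_2 = 2776 − 37 = 2739.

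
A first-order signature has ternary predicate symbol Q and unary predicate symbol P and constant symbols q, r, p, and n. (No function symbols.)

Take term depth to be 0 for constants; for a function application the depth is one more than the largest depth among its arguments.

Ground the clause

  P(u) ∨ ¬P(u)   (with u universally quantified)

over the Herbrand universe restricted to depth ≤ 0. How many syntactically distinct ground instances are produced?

4

Ground terms of depth ≤ 0:
  With no function symbols every ground term is a constant, so there are exactly 4 ground terms at every depth bound.
  N_0 = 4
So there are 4 ground terms available for substitution.
The body mentions the single quantified variable u; since ground terms form a free algebra, no two substitutions collapse to the same formula.
Number of ground instances = 4.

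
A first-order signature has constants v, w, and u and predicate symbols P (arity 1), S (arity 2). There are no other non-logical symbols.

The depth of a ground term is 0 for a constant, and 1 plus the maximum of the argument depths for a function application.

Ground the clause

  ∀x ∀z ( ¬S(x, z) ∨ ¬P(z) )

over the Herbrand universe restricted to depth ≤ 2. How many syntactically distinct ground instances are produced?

9

Ground terms of depth ≤ 2:
  With no function symbols every ground term is a constant, so there are exactly 3 ground terms at every depth bound.
  N_0 = 3
  N_1 = 3
  N_2 = 3
So there are 3 ground terms available for substitution.
There are 2 variables to instantiate (x, z), each occurring in at least one literal, so different choices give different ground instances.
Number of ground instances = 3^2 = 9.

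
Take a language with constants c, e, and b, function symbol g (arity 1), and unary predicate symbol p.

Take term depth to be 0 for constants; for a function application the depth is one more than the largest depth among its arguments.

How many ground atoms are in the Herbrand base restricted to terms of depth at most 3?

First count ground terms of depth ≤ 3.
Count level by level. With function symbols g/1, the terms of depth ≤ k are the 3 constants together with each function applied to depth-≤(k−1) tuples, so N_k = 3 + N_{k-1}.
N_0 = 3
N_1 = 3 + 3 = 6
N_2 = 3 + 6 = 9
N_3 = 3 + 9 = 12
Explicitly: c, e, b, g(c), g(e), g(b), g(g(c)), g(g(e)), g(g(b)), g(g(g(c))), g(g(g(e))), g(g(g(b))).
So |H| = 12.
Ground atoms are formed by filling each argument slot of a predicate with a term from H, so an r-ary predicate gives |H|^r atoms:
  p: 12
Total ground atoms: 12.

12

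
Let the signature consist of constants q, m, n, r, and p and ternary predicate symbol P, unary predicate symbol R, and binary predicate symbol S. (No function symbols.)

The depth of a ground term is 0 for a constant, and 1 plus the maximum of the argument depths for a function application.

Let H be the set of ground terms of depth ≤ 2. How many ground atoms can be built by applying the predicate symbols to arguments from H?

First count ground terms of depth ≤ 2.
With no function symbols every ground term is a constant, so there are exactly 5 ground terms at every depth bound.
N_0 = 5
N_1 = 5
N_2 = 5
So |H| = 5.
Ground atoms are formed by filling each argument slot of a predicate with a term from H, so an r-ary predicate gives |H|^r atoms:
  P: 5^3 = 125;  R: 5;  S: 5^2 = 25
Total ground atoms: 125 + 5 + 25 = 155.

155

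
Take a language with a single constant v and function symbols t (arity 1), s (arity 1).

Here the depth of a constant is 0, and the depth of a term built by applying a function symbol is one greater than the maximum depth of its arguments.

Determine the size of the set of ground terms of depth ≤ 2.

Write N_k for the number of ground terms of depth ≤ k. A term of depth ≤ k is either a constant or a function symbol applied to arguments of depth ≤ k−1, so N_k = 1 + N_{k-1} + N_{k-1}.
N_0 = 1
N_1 = 1 + 1 + 1 = 3
N_2 = 1 + 3 + 3 = 7
Explicitly: v, t(v), t(t(v)), t(s(v)), s(v), s(t(v)), s(s(v)).

7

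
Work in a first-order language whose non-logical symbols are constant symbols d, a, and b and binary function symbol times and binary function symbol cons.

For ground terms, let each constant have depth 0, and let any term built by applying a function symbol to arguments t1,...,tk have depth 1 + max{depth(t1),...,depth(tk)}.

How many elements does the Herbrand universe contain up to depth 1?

If N_k denotes the number of depth-≤k ground terms, the 3 constants give N_0 = 3, and each function symbol of arity r contributes N_{k-1}^r new terms at level k: N_k = 3 + N_{k-1}^2 + N_{k-1}^2.
N_0 = 3
N_1 = 3 + 3^2 + 3^2 = 21

21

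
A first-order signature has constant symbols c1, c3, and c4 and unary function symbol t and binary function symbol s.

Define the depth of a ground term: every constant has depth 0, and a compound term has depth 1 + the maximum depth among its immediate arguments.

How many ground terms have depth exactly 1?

Write N_k for the number of ground terms of depth ≤ k. A term of depth ≤ k is either a constant or a function symbol applied to arguments of depth ≤ k−1, so N_k = 3 + N_{k-1} + N_{k-1}^2.
N_0 = 3
N_1 = 3 + 3 + 3^2 = 15
Terms of depth exactly 1: N_1 − N_0 = 15 − 3 = 12.

12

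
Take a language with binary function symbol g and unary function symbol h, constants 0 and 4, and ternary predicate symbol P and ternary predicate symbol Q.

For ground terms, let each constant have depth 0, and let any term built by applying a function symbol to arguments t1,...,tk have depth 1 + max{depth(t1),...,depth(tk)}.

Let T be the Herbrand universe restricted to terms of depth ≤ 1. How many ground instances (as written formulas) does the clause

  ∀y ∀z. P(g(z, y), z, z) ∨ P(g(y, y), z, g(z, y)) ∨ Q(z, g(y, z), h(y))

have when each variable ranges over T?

Ground terms of depth ≤ 1:
  If N_k denotes the number of depth-≤k ground terms, the 2 constants give N_0 = 2, and each function symbol of arity r contributes N_{k-1}^r new terms at level k: N_k = 2 + N_{k-1}^2 + N_{k-1}.
  N_0 = 2
  N_1 = 2 + 2^2 + 2 = 8
  Explicitly: 0, 4, g(0, 0), g(0, 4), g(4, 0), g(4, 4), h(0), h(4).
So there are 8 ground terms available for substitution.
Each of y, z ranges independently over the available ground terms, and distinct assignments produce distinct instances.
Number of ground instances = 8^2 = 64.

64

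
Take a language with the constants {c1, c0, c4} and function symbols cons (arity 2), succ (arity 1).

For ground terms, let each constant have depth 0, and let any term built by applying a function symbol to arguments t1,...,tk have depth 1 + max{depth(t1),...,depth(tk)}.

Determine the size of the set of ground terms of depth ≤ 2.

Count level by level. With function symbols cons/2, succ/1, the terms of depth ≤ k are the 3 constants together with each function applied to depth-≤(k−1) tuples, so N_k = 3 + N_{k-1}^2 + N_{k-1}.
N_0 = 3
N_1 = 3 + 3^2 + 3 = 15
N_2 = 3 + 15^2 + 15 = 243

243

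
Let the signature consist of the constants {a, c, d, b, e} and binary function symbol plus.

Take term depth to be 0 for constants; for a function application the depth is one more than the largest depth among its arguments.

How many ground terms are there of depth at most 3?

If N_k denotes the number of depth-≤k ground terms, the 5 constants give N_0 = 5, and each function symbol of arity r contributes N_{k-1}^r new terms at level k: N_k = 5 + N_{k-1}^2.
N_0 = 5
N_1 = 5 + 5^2 = 30
N_2 = 5 + 30^2 = 905
N_3 = 5 + 905^2 = 819030

819030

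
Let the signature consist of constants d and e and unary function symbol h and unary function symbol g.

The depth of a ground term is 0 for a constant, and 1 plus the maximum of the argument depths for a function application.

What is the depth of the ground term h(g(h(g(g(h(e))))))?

6

depth(h(e)) = 1 + depth(e) = 1 + 0 = 1
depth(g(h(e))) = 1 + depth(h(e)) = 1 + 1 = 2
depth(g(g(h(e)))) = 1 + depth(g(h(e))) = 1 + 2 = 3
depth(h(g(g(h(e))))) = 1 + depth(g(g(h(e)))) = 1 + 3 = 4
depth(g(h(g(g(h(e)))))) = 1 + depth(h(g(g(h(e))))) = 1 + 4 = 5
depth(h(g(h(g(g(h(e))))))) = 1 + depth(g(h(g(g(h(e)))))) = 1 + 5 = 6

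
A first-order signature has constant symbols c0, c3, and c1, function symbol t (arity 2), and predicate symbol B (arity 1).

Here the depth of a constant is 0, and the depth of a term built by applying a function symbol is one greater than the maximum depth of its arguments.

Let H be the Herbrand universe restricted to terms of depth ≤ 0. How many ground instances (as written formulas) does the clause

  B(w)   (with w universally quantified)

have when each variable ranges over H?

Ground terms of depth ≤ 0:
  If N_k denotes the number of depth-≤k ground terms, the 3 constants give N_0 = 3, and each function symbol of arity r contributes N_{k-1}^r new terms at level k: N_k = 3 + N_{k-1}^2.
  N_0 = 3
  Explicitly: c0, c3, c1.
So there are 3 ground terms available for substitution.
The body mentions the single quantified variable w; since ground terms form a free algebra, no two substitutions collapse to the same formula.
Number of ground instances = 3.

3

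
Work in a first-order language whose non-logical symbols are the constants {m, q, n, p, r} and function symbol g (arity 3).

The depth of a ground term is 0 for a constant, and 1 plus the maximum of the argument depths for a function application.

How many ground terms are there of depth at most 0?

Let N_k count ground terms of depth at most k. Each non-constant term of depth ≤ k is some function symbol applied to depth-≤(k−1) arguments, giving N_k = 5 + N_{k-1}^3.
N_0 = 5
Explicitly: m, q, n, p, r.

5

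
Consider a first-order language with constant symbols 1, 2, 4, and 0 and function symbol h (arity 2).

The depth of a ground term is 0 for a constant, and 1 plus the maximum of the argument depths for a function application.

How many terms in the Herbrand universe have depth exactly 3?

Let N_k count ground terms of depth at most k. Each non-constant term of depth ≤ k is some function symbol applied to depth-≤(k−1) arguments, giving N_k = 4 + N_{k-1}^2.
N_0 = 4
N_1 = 4 + 4^2 = 20
N_2 = 4 + 20^2 = 404
N_3 = 4 + 404^2 = 163220
Terms of depth exactly 3: N_3 − N_2 = 163220 − 404 = 162816.

162816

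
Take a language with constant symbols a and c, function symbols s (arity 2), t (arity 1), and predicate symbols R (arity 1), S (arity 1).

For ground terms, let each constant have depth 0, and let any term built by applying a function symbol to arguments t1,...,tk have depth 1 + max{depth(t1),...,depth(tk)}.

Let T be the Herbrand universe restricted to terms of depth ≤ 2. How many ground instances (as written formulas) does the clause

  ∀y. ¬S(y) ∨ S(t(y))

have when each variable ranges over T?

Ground terms of depth ≤ 2:
  Let N_k = |{terms of depth ≤ k}|. Then N_0 = 2 and N_k = 2 + N_{k-1}^2 + N_{k-1} for k ≥ 1 (one summand per function symbol, arity giving the exponent).
  N_0 = 2
  N_1 = 2 + 2^2 + 2 = 8
  N_2 = 2 + 8^2 + 8 = 74
So there are 74 ground terms available for substitution.
The variable y ranges independently over the available ground terms, and distinct assignments produce distinct instances.
Number of ground instances = 74.

74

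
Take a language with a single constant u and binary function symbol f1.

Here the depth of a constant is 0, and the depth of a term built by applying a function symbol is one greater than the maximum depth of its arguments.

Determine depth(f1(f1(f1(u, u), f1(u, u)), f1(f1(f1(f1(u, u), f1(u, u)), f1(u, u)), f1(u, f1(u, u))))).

depth(f1(u, u)) = 1 + max(0, 0) = 1
depth(f1(f1(u, u), f1(u, u))) = 1 + max(1, 1) = 2
depth(f1(f1(f1(u, u), f1(u, u)), f1(u, u))) = 1 + max(2, 1) = 3
depth(f1(u, f1(u, u))) = 1 + max(0, 1) = 2
depth(f1(f1(f1(f1(u, u), f1(u, u)), f1(u, u)), f1(u, f1(u, u)))) = 1 + max(3, 2) = 4
depth(f1(f1(f1(u, u), f1(u, u)), f1(f1(f1(f1(u, u), f1(u, u)), f1(u, u)), f1(u, f1(u, u))))) = 1 + max(2, 4) = 5

5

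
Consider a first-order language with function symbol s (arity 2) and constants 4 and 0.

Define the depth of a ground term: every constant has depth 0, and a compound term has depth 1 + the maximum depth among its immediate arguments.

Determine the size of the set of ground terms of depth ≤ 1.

Count level by level. With function symbols s/2, the terms of depth ≤ k are the 2 constants together with each function applied to depth-≤(k−1) tuples, so N_k = 2 + N_{k-1}^2.
N_0 = 2
N_1 = 2 + 2^2 = 6
Explicitly: 4, 0, s(4, 4), s(4, 0), s(0, 4), s(0, 0).

6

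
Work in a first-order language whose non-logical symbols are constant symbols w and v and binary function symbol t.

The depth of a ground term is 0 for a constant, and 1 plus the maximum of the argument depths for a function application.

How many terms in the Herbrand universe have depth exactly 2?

Count level by level. With function symbols t/2, the terms of depth ≤ k are the 2 constants together with each function applied to depth-≤(k−1) tuples, so N_k = 2 + N_{k-1}^2.
N_0 = 2
N_1 = 2 + 2^2 = 6
N_2 = 2 + 6^2 = 38
Terms of depth exactly 2: N_2 − N_1 = 38 − 6 = 32.

32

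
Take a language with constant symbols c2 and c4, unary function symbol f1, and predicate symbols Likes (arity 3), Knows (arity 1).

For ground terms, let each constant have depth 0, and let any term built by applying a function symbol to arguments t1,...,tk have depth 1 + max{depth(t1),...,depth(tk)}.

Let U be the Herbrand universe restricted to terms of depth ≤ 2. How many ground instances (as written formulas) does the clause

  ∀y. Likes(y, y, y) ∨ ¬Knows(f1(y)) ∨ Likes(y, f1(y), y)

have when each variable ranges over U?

Ground terms of depth ≤ 2:
  Count level by level. With function symbols f1/1, the terms of depth ≤ k are the 2 constants together with each function applied to depth-≤(k−1) tuples, so N_k = 2 + N_{k-1}.
  N_0 = 2
  N_1 = 2 + 2 = 4
  N_2 = 2 + 4 = 6
  Explicitly: c2, c4, f1(c2), f1(c4), f1(f1(c2)), f1(f1(c4)).
So there are 6 ground terms available for substitution.
The body mentions the single quantified variable y; since ground terms form a free algebra, no two substitutions collapse to the same formula.
Number of ground instances = 6.

6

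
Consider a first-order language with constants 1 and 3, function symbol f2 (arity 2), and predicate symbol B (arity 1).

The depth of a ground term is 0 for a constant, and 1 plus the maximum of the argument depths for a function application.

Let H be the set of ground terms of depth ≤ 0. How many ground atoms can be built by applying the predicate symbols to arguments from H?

2

First count ground terms of depth ≤ 0.
If N_k denotes the number of depth-≤k ground terms, the 2 constants give N_0 = 2, and each function symbol of arity r contributes N_{k-1}^r new terms at level k: N_k = 2 + N_{k-1}^2.
N_0 = 2
Explicitly: 1, 3.
So |H| = 2.
For each predicate symbol, the number of ground atoms is |H| raised to its arity; summing:
  B: 2
Total ground atoms: 2.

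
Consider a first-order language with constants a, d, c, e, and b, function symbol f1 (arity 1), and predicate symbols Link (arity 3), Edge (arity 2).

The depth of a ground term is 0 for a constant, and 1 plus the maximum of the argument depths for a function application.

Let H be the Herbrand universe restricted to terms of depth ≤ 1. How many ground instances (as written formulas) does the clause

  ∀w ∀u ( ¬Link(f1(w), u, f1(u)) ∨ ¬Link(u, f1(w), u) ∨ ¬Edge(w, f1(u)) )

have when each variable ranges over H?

Ground terms of depth ≤ 1:
  Let N_k = |{terms of depth ≤ k}|. Then N_0 = 5 and N_k = 5 + N_{k-1} for k ≥ 1 (one summand per function symbol, arity giving the exponent).
  N_0 = 5
  N_1 = 5 + 5 = 10
So there are 10 ground terms available for substitution.
Each of w, u ranges independently over the available ground terms, and distinct assignments produce distinct instances.
Number of ground instances = 10^2 = 100.

100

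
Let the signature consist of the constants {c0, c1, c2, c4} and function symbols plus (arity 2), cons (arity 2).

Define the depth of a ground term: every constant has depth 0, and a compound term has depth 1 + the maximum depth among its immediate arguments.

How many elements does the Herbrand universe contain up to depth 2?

Let N_k count ground terms of depth at most k. Each non-constant term of depth ≤ k is some function symbol applied to depth-≤(k−1) arguments, giving N_k = 4 + N_{k-1}^2 + N_{k-1}^2.
N_0 = 4
N_1 = 4 + 4^2 + 4^2 = 36
N_2 = 4 + 36^2 + 36^2 = 2596

2596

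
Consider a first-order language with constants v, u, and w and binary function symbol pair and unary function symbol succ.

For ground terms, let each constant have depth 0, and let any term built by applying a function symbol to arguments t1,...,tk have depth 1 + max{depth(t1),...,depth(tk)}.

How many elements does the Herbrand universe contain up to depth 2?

Let N_k = |{terms of depth ≤ k}|. Then N_0 = 3 and N_k = 3 + N_{k-1}^2 + N_{k-1} for k ≥ 1 (one summand per function symbol, arity giving the exponent).
N_0 = 3
N_1 = 3 + 3^2 + 3 = 15
N_2 = 3 + 15^2 + 15 = 243

243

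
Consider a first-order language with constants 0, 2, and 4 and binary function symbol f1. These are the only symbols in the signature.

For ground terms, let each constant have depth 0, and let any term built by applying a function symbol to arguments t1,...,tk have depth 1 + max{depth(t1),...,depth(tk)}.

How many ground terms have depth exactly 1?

Count level by level. With function symbols f1/2, the terms of depth ≤ k are the 3 constants together with each function applied to depth-≤(k−1) tuples, so N_k = 3 + N_{k-1}^2.
N_0 = 3
N_1 = 3 + 3^2 = 12
Terms of depth exactly 1: N_1 − N_0 = 12 − 3 = 9.

9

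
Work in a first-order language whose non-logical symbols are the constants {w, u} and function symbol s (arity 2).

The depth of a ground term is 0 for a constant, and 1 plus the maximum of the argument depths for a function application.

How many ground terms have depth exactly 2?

Let N_k = |{terms of depth ≤ k}|. Then N_0 = 2 and N_k = 2 + N_{k-1}^2 for k ≥ 1 (one summand per function symbol, arity giving the exponent).
N_0 = 2
N_1 = 2 + 2^2 = 6
N_2 = 2 + 6^2 = 38
Terms of depth exactly 2: N_2 − N_1 = 38 − 6 = 32.

32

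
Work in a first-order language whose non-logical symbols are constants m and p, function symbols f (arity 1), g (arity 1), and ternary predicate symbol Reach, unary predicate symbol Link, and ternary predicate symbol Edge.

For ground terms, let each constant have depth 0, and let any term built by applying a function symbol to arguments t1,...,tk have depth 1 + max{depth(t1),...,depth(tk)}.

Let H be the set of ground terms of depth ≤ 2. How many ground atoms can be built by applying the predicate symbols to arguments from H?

First count ground terms of depth ≤ 2.
If N_k denotes the number of depth-≤k ground terms, the 2 constants give N_0 = 2, and each function symbol of arity r contributes N_{k-1}^r new terms at level k: N_k = 2 + N_{k-1} + N_{k-1}.
N_0 = 2
N_1 = 2 + 2 + 2 = 6
N_2 = 2 + 6 + 6 = 14
So |H| = 14.
For each predicate symbol, the number of ground atoms is |H| raised to its arity; summing:
  Reach: 14^3 = 2744;  Link: 14;  Edge: 14^3 = 2744
Total ground atoms: 2744 + 14 + 2744 = 5502.

5502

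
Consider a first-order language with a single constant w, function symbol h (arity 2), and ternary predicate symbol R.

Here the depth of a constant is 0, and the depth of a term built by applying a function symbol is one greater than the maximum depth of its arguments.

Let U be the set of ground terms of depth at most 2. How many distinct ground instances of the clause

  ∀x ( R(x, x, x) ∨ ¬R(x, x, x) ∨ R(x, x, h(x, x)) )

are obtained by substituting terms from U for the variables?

Ground terms of depth ≤ 2:
  Let N_k = |{terms of depth ≤ k}|. Then N_0 = 1 and N_k = 1 + N_{k-1}^2 for k ≥ 1 (one summand per function symbol, arity giving the exponent).
  N_0 = 1
  N_1 = 1 + 1^2 = 2
  N_2 = 1 + 2^2 = 5
  Explicitly: w, h(w, w), h(w, h(w, w)), h(h(w, w), w), h(h(w, w), h(w, w)).
So there are 5 ground terms available for substitution.
The clause has 1 distinct variable (x), which appears in the body. In the free term algebra distinct substitutions yield syntactically distinct ground instances.
Number of ground instances = 5.

5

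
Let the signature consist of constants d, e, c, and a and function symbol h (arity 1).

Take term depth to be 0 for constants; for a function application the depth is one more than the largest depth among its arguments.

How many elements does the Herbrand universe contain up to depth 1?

8

Write N_k for the number of ground terms of depth ≤ k. A term of depth ≤ k is either a constant or a function symbol applied to arguments of depth ≤ k−1, so N_k = 4 + N_{k-1}.
N_0 = 4
N_1 = 4 + 4 = 8
Explicitly: d, e, c, a, h(d), h(e), h(c), h(a).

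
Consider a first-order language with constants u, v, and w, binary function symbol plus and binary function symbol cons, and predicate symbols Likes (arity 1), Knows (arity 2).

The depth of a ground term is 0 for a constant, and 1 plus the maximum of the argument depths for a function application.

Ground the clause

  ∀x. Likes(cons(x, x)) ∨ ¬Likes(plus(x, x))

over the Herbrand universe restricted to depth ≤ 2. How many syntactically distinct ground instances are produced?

Ground terms of depth ≤ 2:
  Write N_k for the number of ground terms of depth ≤ k. A term of depth ≤ k is either a constant or a function symbol applied to arguments of depth ≤ k−1, so N_k = 3 + N_{k-1}^2 + N_{k-1}^2.
  N_0 = 3
  N_1 = 3 + 3^2 + 3^2 = 21
  N_2 = 3 + 21^2 + 21^2 = 885
So there are 885 ground terms available for substitution.
There is 1 variable to instantiate (x),  occurring in at least one literal, so different choices give different ground instances.
Number of ground instances = 885.

885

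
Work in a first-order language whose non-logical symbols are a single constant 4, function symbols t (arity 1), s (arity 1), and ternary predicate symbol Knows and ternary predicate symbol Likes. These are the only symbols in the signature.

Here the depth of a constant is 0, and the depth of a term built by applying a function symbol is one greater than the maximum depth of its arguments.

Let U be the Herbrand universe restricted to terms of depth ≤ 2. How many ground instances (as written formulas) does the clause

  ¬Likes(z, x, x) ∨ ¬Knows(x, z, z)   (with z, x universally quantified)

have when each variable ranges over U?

Ground terms of depth ≤ 2:
  Count level by level. With function symbols t/1, s/1, the terms of depth ≤ k are the 1 constant together with each function applied to depth-≤(k−1) tuples, so N_k = 1 + N_{k-1} + N_{k-1}.
  N_0 = 1
  N_1 = 1 + 1 + 1 = 3
  N_2 = 1 + 3 + 3 = 7
  Explicitly: 4, t(4), t(t(4)), t(s(4)), s(4), s(t(4)), s(s(4)).
So there are 7 ground terms available for substitution.
There are 2 variables to instantiate (z, x), each occurring in at least one literal, so different choices give different ground instances.
Number of ground instances = 7^2 = 49.

49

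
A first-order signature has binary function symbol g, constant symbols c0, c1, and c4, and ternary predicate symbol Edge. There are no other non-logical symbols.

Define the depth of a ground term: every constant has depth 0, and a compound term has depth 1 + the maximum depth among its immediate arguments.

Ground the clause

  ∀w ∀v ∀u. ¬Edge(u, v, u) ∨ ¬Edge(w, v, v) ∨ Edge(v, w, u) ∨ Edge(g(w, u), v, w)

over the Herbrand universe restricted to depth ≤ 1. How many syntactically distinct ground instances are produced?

1728

Ground terms of depth ≤ 1:
  Let N_k count ground terms of depth at most k. Each non-constant term of depth ≤ k is some function symbol applied to depth-≤(k−1) arguments, giving N_k = 3 + N_{k-1}^2.
  N_0 = 3
  N_1 = 3 + 3^2 = 12
  Explicitly: c0, c1, c4, g(c0, c0), g(c0, c1), g(c0, c4), g(c1, c0), g(c1, c1), g(c1, c4), g(c4, c0), g(c4, c1), g(c4, c4).
So there are 12 ground terms available for substitution.
Each of w, v, u ranges independently over the available ground terms, and distinct assignments produce distinct instances.
Number of ground instances = 12^3 = 1728.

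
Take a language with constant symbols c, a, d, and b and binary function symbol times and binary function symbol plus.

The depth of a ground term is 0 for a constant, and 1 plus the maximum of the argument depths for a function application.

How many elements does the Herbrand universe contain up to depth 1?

Let N_k count ground terms of depth at most k. Each non-constant term of depth ≤ k is some function symbol applied to depth-≤(k−1) arguments, giving N_k = 4 + N_{k-1}^2 + N_{k-1}^2.
N_0 = 4
N_1 = 4 + 4^2 + 4^2 = 36

36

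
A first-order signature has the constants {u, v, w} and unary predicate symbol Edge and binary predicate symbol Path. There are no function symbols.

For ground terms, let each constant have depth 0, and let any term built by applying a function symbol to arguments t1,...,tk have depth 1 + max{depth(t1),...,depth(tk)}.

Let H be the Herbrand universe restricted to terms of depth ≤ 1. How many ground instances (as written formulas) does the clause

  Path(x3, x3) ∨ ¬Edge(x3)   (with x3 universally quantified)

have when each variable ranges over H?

Ground terms of depth ≤ 1:
  With no function symbols every ground term is a constant, so there are exactly 3 ground terms at every depth bound.
  N_0 = 3
  N_1 = 3
  Explicitly: u, v, w.
So there are 3 ground terms available for substitution.
There is 1 variable to instantiate (x3),  occurring in at least one literal, so different choices give different ground instances.
Number of ground instances = 3.

3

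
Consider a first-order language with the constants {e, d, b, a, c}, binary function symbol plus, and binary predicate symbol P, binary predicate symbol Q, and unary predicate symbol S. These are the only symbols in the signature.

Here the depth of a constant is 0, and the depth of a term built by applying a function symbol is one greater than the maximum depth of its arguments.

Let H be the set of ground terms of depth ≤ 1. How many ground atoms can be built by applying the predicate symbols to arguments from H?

1830

First count ground terms of depth ≤ 1.
If N_k denotes the number of depth-≤k ground terms, the 5 constants give N_0 = 5, and each function symbol of arity r contributes N_{k-1}^r new terms at level k: N_k = 5 + N_{k-1}^2.
N_0 = 5
N_1 = 5 + 5^2 = 30
So |H| = 30.
Each predicate of arity r yields |H|^r ground atoms (one per choice of an r-tuple from H):
  P: 30^2 = 900;  Q: 30^2 = 900;  S: 30
Total ground atoms: 900 + 900 + 30 = 1830.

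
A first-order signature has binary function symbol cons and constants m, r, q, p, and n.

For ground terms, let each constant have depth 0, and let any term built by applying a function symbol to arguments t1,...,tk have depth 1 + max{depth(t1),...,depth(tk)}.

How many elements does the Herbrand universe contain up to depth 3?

Write N_k for the number of ground terms of depth ≤ k. A term of depth ≤ k is either a constant or a function symbol applied to arguments of depth ≤ k−1, so N_k = 5 + N_{k-1}^2.
N_0 = 5
N_1 = 5 + 5^2 = 30
N_2 = 5 + 30^2 = 905
N_3 = 5 + 905^2 = 819030

819030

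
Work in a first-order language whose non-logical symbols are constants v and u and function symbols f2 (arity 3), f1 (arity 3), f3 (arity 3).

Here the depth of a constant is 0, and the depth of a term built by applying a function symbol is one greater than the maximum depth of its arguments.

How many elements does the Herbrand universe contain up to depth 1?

26

Let N_k count ground terms of depth at most k. Each non-constant term of depth ≤ k is some function symbol applied to depth-≤(k−1) arguments, giving N_k = 2 + N_{k-1}^3 + N_{k-1}^3 + N_{k-1}^3.
N_0 = 2
N_1 = 2 + 2^3 + 2^3 + 2^3 = 26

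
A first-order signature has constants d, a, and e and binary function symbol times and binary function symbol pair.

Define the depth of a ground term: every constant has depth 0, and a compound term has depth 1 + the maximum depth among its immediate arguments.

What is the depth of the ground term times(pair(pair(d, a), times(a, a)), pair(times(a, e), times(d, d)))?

3

depth(pair(d, a)) = 1 + max(0, 0) = 1
depth(times(a, a)) = 1 + max(0, 0) = 1
depth(pair(pair(d, a), times(a, a))) = 1 + max(1, 1) = 2
depth(times(a, e)) = 1 + max(0, 0) = 1
depth(times(d, d)) = 1 + max(0, 0) = 1
depth(pair(times(a, e), times(d, d))) = 1 + max(1, 1) = 2
depth(times(pair(pair(d, a), times(a, a)), pair(times(a, e), times(d, d)))) = 1 + max(2, 2) = 3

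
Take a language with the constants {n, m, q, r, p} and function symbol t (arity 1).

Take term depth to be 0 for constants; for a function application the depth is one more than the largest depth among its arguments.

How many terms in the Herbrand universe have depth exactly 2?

Count level by level. With function symbols t/1, the terms of depth ≤ k are the 5 constants together with each function applied to depth-≤(k−1) tuples, so N_k = 5 + N_{k-1}.
N_0 = 5
N_1 = 5 + 5 = 10
N_2 = 5 + 10 = 15
Terms of depth exactly 2: N_2 − N_1 = 15 − 10 = 5.

5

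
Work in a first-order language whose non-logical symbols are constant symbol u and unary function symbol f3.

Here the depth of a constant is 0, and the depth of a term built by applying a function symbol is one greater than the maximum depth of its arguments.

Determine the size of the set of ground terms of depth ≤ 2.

Count level by level. With function symbols f3/1, the terms of depth ≤ k are the 1 constant together with each function applied to depth-≤(k−1) tuples, so N_k = 1 + N_{k-1}.
N_0 = 1
N_1 = 1 + 1 = 2
N_2 = 1 + 2 = 3

3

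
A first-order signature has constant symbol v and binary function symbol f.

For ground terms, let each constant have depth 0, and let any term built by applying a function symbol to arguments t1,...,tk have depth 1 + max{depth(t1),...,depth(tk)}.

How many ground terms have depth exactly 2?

3

If N_k denotes the number of depth-≤k ground terms, the 1 constant gives N_0 = 1, and each function symbol of arity r contributes N_{k-1}^r new terms at level k: N_k = 1 + N_{k-1}^2.
N_0 = 1
N_1 = 1 + 1^2 = 2
N_2 = 1 + 2^2 = 5
Terms of depth exactly 2: N_2 − N_1 = 5 − 2 = 3.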